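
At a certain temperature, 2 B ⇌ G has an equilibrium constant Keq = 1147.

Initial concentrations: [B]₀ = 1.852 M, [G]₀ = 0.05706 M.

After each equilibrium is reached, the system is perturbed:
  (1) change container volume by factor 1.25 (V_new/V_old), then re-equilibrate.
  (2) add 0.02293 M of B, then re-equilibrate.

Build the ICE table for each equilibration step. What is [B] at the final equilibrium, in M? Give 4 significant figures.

[B]_eq = 0.02616 M

Q₀ = 0.01664 vs Keq = 1147 ⇒ Q<K, forward
Step 1:
                    B           G
  init          1.852     0.05706
  Δ            -1.823      0.9115
  eq          0.02906      0.9685
  solve Keq expr → x = 0.9115; check Q = 1147
Then change container volume by factor 1.25 (V_new/V_old).
Step 2:
                    B           G
  init        0.02325      0.7748
  Δ          0.002721   -0.001361
  eq          0.02597      0.7735
  solve Keq expr → x = -0.001361; check Q = 1147
Then add 0.02293 M of B.
Step 3:
                    B           G
  init         0.0489      0.7735
  Δ          -0.02274     0.01137
  eq          0.02616      0.7848
  solve Keq expr → x = 0.01137; check Q = 1147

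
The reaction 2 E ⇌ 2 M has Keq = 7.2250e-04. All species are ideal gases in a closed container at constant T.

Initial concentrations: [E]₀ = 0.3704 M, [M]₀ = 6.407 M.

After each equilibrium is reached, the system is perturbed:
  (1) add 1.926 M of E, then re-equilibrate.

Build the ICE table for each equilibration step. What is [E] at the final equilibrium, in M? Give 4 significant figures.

Q₀ = 299.2 vs Keq = 7.2250e-04 ⇒ Q>K, reverse
Step 1:
                  E         M
  I          0.3704     6.407
  C            6.23     -6.23
  E             6.6    0.1774
  solve Keq expr → x = -3.115; check Q = 7.2250e-04
Then add 1.926 M of E.
Step 2:
                  E         M
  I           8.526    0.1774
  C        -0.05041   0.05041
  E           8.476    0.2278
  solve Keq expr → x = 0.02521; check Q = 7.2250e-04

[E]_eq = 8.476 M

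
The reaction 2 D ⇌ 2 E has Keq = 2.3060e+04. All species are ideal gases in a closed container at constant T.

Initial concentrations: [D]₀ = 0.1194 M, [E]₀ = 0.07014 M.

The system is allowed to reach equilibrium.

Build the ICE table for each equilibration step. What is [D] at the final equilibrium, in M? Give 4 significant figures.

Q₀ = 0.3451 vs Keq = 2.3060e+04 ⇒ Q<K, forward
Step 1:
                   D          E
  I           0.1194    0.07014
  C          -0.1182     0.1182
  E          0.00124     0.1883
  solve Keq expr → x = 0.05908; check Q = 2.3060e+04

[D]_eq = 0.00124 M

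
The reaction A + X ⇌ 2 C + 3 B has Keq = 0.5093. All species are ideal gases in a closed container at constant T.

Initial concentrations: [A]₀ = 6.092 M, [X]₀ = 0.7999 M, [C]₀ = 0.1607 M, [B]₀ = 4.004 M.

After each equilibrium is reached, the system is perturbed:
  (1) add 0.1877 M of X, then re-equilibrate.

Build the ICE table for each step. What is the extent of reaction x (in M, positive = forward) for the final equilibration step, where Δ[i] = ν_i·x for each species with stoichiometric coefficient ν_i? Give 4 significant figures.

Q₀ = 0.3402 vs Keq = 0.5093 ⇒ Q<K, forward
Step 1:
                    A           X           C           B
  init          6.092      0.7999      0.1607       4.004
  Δ          -0.01526    -0.01526     0.03051     0.04577
  eq            6.077      0.7846      0.1912        4.05
  solve Keq expr → x = 0.01526; check Q = 0.5093
Then add 0.1877 M of X.
Step 2:
                    A           X           C           B
  init          6.077      0.9723      0.1912        4.05
  Δ          -0.00917    -0.00917     0.01834     0.02751
  eq            6.068      0.9632      0.2096       4.077
  solve Keq expr → x = 0.00917; check Q = 0.5093

x = 0.00917 M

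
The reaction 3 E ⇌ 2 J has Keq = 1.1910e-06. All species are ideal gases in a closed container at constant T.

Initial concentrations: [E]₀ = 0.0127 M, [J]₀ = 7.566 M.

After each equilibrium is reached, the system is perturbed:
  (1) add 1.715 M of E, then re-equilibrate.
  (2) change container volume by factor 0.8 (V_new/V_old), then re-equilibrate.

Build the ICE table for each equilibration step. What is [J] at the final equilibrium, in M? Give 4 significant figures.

Q₀ = 2.7946e+07 vs Keq = 1.1910e-06 ⇒ Q>K, reverse
Step 1:
                   E          J
  I           0.0127      7.566
  C            11.29     -7.525
  E             11.3    0.04145
  solve Keq expr → x = -3.762; check Q = 1.1910e-06
Then add 1.715 M of E.
Step 2:
                   E          J
  I            13.01    0.04145
  C         -0.01455   0.009701
  E               13    0.05115
  solve Keq expr → x = 0.00485; check Q = 1.1910e-06
Then change container volume by factor 0.8 (V_new/V_old).
Step 3:
                   E          J
  I            16.25    0.06394
  C         -0.01121   0.007473
  E            16.24    0.07141
  solve Keq expr → x = 0.003737; check Q = 1.1910e-06

[J]_eq = 0.07141 M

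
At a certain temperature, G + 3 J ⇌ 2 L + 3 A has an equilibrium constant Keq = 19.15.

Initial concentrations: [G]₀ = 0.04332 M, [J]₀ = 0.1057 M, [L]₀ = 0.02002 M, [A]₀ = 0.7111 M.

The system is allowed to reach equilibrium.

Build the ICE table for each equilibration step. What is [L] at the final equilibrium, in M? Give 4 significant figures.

Q₀ = 2.817 vs Keq = 19.15 ⇒ Q<K, forward
Step 1:
                    G           J           L           A
  Initial     0.04332      0.1057     0.02002      0.7111
  Change    -0.006728    -0.02018     0.01346     0.02018
  Equil       0.03659     0.08552     0.03348      0.7313
  solve Keq expr → x = 0.006728; check Q = 19.15

[L]_eq = 0.03348 M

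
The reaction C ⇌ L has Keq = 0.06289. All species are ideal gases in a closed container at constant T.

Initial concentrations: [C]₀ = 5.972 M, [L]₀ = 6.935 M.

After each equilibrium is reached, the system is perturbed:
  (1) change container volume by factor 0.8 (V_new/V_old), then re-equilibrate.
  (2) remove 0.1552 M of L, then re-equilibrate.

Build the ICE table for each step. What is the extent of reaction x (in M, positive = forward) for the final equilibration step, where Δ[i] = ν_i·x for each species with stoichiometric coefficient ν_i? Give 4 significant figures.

Q₀ = 1.161 vs Keq = 0.06289 ⇒ Q>K, reverse
Step 1:
                  C         L
  Initial     5.972     6.935
  Change      6.171    -6.171
  Equil       12.14    0.7637
  solve Keq expr → x = -6.171; check Q = 0.06289
Then change container volume by factor 0.8 (V_new/V_old).
Step 2:
                  C         L
  Initial     15.18    0.9546
  Change          0         0
  Equil       15.18    0.9546
  solve Keq expr → x = 0; check Q = 0.06289
Then remove 0.1552 M of L.
Step 3:
                  C         L
  Initial     15.18    0.7994
  Change     -0.146     0.146
  Equil       15.03    0.9454
  solve Keq expr → x = 0.146; check Q = 0.06289

x = 0.146 M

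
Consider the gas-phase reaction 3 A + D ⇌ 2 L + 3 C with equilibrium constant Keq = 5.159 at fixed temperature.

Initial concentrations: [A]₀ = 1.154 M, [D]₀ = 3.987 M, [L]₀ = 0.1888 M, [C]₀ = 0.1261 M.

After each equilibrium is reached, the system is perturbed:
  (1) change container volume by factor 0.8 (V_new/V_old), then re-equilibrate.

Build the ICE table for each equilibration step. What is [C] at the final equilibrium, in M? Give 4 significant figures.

[C]_eq = 1.202 M

Q₀ = 1.1665e-05 vs Keq = 5.159 ⇒ Q<K, forward
Step 1:
                   A          D          L          C
  init         1.154      3.987     0.1888     0.1261
  Δ          -0.8508    -0.2836     0.5672     0.8508
  eq          0.3032      3.703      0.756     0.9769
  solve Keq expr → x = 0.2836; check Q = 5.159
Then change container volume by factor 0.8 (V_new/V_old).
Step 2:
                   A          D          L          C
  init         0.379      4.629      0.945      1.221
  Δ          0.01909   0.006363   -0.01273   -0.01909
  eq          0.3981      4.636     0.9322      1.202
  solve Keq expr → x = -0.006363; check Q = 5.159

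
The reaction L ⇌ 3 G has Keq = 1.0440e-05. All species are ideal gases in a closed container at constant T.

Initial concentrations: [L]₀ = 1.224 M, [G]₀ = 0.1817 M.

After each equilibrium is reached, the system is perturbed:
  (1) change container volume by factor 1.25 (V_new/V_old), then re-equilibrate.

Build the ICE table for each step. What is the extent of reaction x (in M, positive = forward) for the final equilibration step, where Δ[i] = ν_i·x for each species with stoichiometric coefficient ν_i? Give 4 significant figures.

Q₀ = 0.004901 vs Keq = 1.0440e-05 ⇒ Q>K, reverse
Step 1:
                   L          G
  I            1.224     0.1817
  C          0.05266     -0.158
  E            1.277    0.02371
  solve Keq expr → x = -0.05266; check Q = 1.0440e-05
Then change container volume by factor 1.25 (V_new/V_old).
Step 2:
                   L          G
  I            1.021    0.01897
  C        -0.001012   0.003035
  E             1.02      0.022
  solve Keq expr → x = 0.001012; check Q = 1.0440e-05

x = 0.001012 M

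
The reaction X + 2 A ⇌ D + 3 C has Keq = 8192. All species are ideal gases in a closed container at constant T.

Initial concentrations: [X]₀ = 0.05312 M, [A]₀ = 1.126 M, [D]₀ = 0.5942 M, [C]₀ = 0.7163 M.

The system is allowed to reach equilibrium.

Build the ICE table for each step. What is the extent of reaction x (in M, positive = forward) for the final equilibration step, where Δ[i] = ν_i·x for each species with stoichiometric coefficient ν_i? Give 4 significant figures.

Q₀ = 3.243 vs Keq = 8192 ⇒ Q<K, forward
Step 1:
                   X          A          D          C
  I          0.05312      1.126     0.5942     0.7163
  C         -0.05307    -0.1061    0.05307     0.1592
  E       5.0979e-05       1.02     0.6473     0.8755
  solve Keq expr → x = 0.05307; check Q = 8192

x = 0.05307 M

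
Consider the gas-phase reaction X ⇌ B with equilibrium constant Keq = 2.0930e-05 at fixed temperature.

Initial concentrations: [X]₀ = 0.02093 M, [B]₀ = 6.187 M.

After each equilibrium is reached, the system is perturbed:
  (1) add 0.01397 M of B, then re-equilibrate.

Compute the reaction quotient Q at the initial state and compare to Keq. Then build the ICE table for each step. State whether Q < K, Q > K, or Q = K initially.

Q₀ = 295.6; Q > K (proceeds reverse)

Q₀ = 295.6 vs Keq = 2.0930e-05 ⇒ Q>K, reverse
Step 1:
                    X           B
  Initial     0.02093       6.187
  Change        6.187      -6.187
  Equil         6.208  1.2993e-04
  solve Keq expr → x = -6.187; check Q = 2.0930e-05
Then add 0.01397 M of B.
Step 2:
                    X           B
  Initial       6.208      0.0141
  Change      0.01397    -0.01397
  Equil         6.222  1.3022e-04
  solve Keq expr → x = -0.01397; check Q = 2.0930e-05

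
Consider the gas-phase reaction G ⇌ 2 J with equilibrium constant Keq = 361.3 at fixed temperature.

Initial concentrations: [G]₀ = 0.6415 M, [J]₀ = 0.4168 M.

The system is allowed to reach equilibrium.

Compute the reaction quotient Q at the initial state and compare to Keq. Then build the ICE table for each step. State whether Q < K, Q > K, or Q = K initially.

Q₀ = 0.2708; Q < K (proceeds forward)

Q₀ = 0.2708 vs Keq = 361.3 ⇒ Q<K, forward
Step 1:
                    G           J
  Initial      0.6415      0.4168
  Change      -0.6337       1.267
  Equil       0.00785       1.684
  solve Keq expr → x = 0.6337; check Q = 361.3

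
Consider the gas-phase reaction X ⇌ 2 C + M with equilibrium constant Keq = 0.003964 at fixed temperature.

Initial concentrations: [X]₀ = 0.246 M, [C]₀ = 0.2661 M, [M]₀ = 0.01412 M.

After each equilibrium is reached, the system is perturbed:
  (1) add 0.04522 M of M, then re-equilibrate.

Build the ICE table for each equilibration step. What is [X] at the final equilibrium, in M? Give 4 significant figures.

[X]_eq = 0.2782 M

Q₀ = 0.004064 vs Keq = 0.003964 ⇒ Q>K, reverse
Step 1:
                   X          C          M
  init         0.246     0.2661    0.01412
  Δ       2.7580e-04 -5.5159e-04 -2.7580e-04
  eq          0.2463     0.2655    0.01384
  solve Keq expr → x = -2.7580e-04; check Q = 0.003964
Then add 0.04522 M of M.
Step 2:
                   X          C          M
  init        0.2463     0.2655    0.05906
  Δ          0.03194   -0.06389   -0.03194
  eq          0.2782     0.2017    0.02712
  solve Keq expr → x = -0.03194; check Q = 0.003964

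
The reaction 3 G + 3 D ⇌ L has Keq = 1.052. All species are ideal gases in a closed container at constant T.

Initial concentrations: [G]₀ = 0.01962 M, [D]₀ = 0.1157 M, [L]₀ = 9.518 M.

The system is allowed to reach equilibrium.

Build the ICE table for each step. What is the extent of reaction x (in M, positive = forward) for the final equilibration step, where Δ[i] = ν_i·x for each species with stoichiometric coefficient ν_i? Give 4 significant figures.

Q₀ = 8.1367e+08 vs Keq = 1.052 ⇒ Q>K, reverse
Step 1:
                  G         D         L
  Initial   0.01962    0.1157     9.518
  Change      1.365     1.365    -0.455
  Equil       1.385     1.481     9.063
  solve Keq expr → x = -0.455; check Q = 1.052

x = -0.455 M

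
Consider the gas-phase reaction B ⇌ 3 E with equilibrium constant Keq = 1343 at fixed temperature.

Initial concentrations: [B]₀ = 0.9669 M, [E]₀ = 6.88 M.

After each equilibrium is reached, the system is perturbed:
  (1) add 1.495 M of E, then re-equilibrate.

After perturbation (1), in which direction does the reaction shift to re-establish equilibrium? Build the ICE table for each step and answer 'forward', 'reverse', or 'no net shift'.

Q₀ = 336.8 vs Keq = 1343 ⇒ Q<K, forward
Step 1:
                  B         E
  init       0.9669      6.88
  Δ         -0.5195     1.558
  eq         0.4474     8.438
  solve Keq expr → x = 0.5195; check Q = 1343
Then add 1.495 M of E.
Step 2:
                  B         E
  init       0.4474     9.933
  Δ          0.1736   -0.5207
  eq          0.621     9.413
  solve Keq expr → x = -0.1736; check Q = 1343

Direction: reverse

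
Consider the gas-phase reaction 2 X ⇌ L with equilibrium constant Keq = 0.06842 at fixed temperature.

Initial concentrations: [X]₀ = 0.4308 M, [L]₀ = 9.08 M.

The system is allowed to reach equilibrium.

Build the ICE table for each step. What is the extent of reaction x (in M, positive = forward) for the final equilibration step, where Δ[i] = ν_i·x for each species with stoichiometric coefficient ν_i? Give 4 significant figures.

Q₀ = 48.93 vs Keq = 0.06842 ⇒ Q>K, reverse
Step 1:
                   X          L
  Initial     0.4308       9.08
  Change        8.13     -4.065
  Equil        8.561      5.015
  solve Keq expr → x = -4.065; check Q = 0.06842

x = -4.065 M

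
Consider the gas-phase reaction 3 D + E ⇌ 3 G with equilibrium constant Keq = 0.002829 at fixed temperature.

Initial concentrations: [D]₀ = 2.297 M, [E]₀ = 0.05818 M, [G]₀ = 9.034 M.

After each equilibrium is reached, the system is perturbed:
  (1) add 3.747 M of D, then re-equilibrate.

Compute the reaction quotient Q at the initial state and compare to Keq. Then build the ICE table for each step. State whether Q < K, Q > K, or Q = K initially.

Q₀ = 1046 vs Keq = 0.002829 ⇒ Q>K, reverse
Step 1:
                   D          E          G
  I            2.297    0.05818      9.034
  C            7.217      2.406     -7.217
  E            9.514      2.464      1.817
  solve Keq expr → x = -2.406; check Q = 0.002829
Then add 3.747 M of D.
Step 2:
                   D          E          G
  I            13.26      2.464      1.817
  C          -0.5492    -0.1831     0.5492
  E            12.71      2.281      2.366
  solve Keq expr → x = 0.1831; check Q = 0.002829

Q₀ = 1046; Q > K (proceeds reverse)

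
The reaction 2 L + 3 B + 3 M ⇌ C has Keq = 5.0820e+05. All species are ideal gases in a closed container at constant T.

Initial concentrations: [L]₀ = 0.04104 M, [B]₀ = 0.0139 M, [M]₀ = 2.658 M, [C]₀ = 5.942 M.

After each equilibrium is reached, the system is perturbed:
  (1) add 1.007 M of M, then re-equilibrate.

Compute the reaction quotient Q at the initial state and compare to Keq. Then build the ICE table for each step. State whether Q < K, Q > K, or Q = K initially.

Q₀ = 6.9953e+07; Q > K (proceeds reverse)

Q₀ = 6.9953e+07 vs Keq = 5.0820e+05 ⇒ Q>K, reverse
Step 1:
                  L         B         M         C
  Initial   0.04104    0.0139     2.658     5.942
  Change    0.02505   0.03757   0.03757  -0.01252
  Equil     0.06609   0.05147     2.696     5.929
  solve Keq expr → x = -0.01252; check Q = 5.0820e+05
Then add 1.007 M of M.
Step 2:
                  L         B         M         C
  Initial   0.06609   0.05147     3.703     5.929
  Change  -0.007239  -0.01086  -0.01086   0.00362
  Equil     0.05885   0.04062     3.692     5.933
  solve Keq expr → x = 0.00362; check Q = 5.0820e+05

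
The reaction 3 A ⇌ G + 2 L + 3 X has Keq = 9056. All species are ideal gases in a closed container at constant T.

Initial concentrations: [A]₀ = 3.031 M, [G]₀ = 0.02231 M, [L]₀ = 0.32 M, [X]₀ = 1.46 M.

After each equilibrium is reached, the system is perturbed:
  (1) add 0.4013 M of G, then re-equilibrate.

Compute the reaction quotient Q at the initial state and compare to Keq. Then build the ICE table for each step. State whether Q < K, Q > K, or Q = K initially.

Q₀ = 2.5533e-04 vs Keq = 9056 ⇒ Q<K, forward
Step 1:
                  A         G         L         X
  Initial     3.031   0.02231      0.32      1.46
  Change     -2.709    0.9029     1.806     2.709
  Equil      0.3222    0.9252     2.126     4.169
  solve Keq expr → x = 0.9029; check Q = 9056
Then add 0.4013 M of G.
Step 2:
                  A         G         L         X
  Initial    0.3222     1.327     2.126     4.169
  Change    0.03447  -0.01149  -0.02298  -0.03447
  Equil      0.3567     1.315     2.103     4.134
  solve Keq expr → x = -0.01149; check Q = 9056

Q₀ = 2.5533e-04; Q < K (proceeds forward)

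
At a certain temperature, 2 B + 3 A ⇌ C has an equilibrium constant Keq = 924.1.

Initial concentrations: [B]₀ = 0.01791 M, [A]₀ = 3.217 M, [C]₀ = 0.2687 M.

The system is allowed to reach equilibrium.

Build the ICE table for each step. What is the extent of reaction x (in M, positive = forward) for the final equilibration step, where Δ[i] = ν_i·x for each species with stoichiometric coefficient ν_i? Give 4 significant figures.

x = 0.007441 M

Q₀ = 25.16 vs Keq = 924.1 ⇒ Q<K, forward
Step 1:
                   B          A          C
  I          0.01791      3.217     0.2687
  C         -0.01488   -0.02232   0.007441
  E         0.003027      3.195     0.2761
  solve Keq expr → x = 0.007441; check Q = 924.1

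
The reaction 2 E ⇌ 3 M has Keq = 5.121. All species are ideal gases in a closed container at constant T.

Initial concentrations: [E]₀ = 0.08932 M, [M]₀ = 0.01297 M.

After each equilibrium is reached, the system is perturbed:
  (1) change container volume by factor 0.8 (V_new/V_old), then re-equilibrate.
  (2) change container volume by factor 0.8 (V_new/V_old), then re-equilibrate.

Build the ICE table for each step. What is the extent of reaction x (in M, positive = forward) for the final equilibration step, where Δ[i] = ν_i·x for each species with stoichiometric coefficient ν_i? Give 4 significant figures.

Q₀ = 2.7348e-04 vs Keq = 5.121 ⇒ Q<K, forward
Step 1:
                   E          M
  Initial    0.08932    0.01297
  Change    -0.07105     0.1066
  Equil      0.01827     0.1196
  solve Keq expr → x = 0.03553; check Q = 5.121
Then change container volume by factor 0.8 (V_new/V_old).
Step 2:
                   E          M
  Initial    0.02283     0.1494
  Change    0.001949  -0.002924
  Equil      0.02478     0.1465
  solve Keq expr → x = -9.7472e-04; check Q = 5.121
Then change container volume by factor 0.8 (V_new/V_old).
Step 3:
                   E          M
  Initial    0.03098     0.1831
  Change    0.002569  -0.003854
  Equil      0.03355     0.1793
  solve Keq expr → x = -0.001285; check Q = 5.121

x = -0.001285 M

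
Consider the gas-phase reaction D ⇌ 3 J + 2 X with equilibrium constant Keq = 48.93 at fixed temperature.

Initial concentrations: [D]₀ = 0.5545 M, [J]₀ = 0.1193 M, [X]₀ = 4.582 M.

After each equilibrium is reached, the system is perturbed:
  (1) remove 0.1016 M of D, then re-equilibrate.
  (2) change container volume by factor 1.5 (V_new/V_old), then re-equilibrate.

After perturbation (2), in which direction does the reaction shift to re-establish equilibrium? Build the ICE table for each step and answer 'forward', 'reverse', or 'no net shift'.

Direction: forward

Q₀ = 0.06429 vs Keq = 48.93 ⇒ Q<K, forward
Step 1:
                  D         J         X
  init       0.5545    0.1193     4.582
  Δ         -0.2411    0.7232    0.4821
  eq         0.3134    0.8425     5.064
  solve Keq expr → x = 0.2411; check Q = 48.93
Then remove 0.1016 M of D.
Step 2:
                  D         J         X
  init       0.2118    0.8425     5.064
  Δ         0.02385  -0.07154  -0.04769
  eq         0.2357     0.771     5.016
  solve Keq expr → x = -0.02385; check Q = 48.93
Then change container volume by factor 1.5 (V_new/V_old).
Step 3:
                  D         J         X
  init       0.1571     0.514     3.344
  Δ        -0.06689    0.2007    0.1338
  eq        0.09023    0.7146     3.478
  solve Keq expr → x = 0.06689; check Q = 48.93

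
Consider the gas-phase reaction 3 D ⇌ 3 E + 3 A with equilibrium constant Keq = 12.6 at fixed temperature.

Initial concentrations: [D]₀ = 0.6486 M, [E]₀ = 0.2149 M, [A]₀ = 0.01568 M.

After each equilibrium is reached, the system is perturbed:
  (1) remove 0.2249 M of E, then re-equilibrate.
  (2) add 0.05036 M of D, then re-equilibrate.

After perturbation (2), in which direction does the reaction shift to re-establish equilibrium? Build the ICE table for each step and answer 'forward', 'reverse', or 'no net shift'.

Direction: forward

Q₀ = 1.4022e-07 vs Keq = 12.6 ⇒ Q<K, forward
Step 1:
                   D          E          A
  I           0.6486     0.2149    0.01568
  C          -0.4936     0.4936     0.4936
  E            0.155     0.7085     0.5092
  solve Keq expr → x = 0.1645; check Q = 12.6
Then remove 0.2249 M of E.
Step 2:
                   D          E          A
  I            0.155     0.4836     0.5092
  C         -0.03415    0.03415    0.03415
  E           0.1209     0.5177     0.5434
  solve Keq expr → x = 0.01138; check Q = 12.6
Then add 0.05036 M of D.
Step 3:
                   D          E          A
  I           0.1713     0.5177     0.5434
  C         -0.03424    0.03424    0.03424
  E            0.137     0.5519     0.5776
  solve Keq expr → x = 0.01141; check Q = 12.6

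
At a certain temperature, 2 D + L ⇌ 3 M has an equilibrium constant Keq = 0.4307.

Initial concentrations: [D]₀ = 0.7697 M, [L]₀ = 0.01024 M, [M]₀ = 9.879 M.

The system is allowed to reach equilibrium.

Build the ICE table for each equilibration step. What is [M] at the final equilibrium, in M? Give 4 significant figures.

Q₀ = 1.5893e+05 vs Keq = 0.4307 ⇒ Q>K, reverse
Step 1:
                    D           L           M
  Initial      0.7697     0.01024       9.879
  Change        4.561        2.28      -6.841
  Equil         5.331       2.291       3.038
  solve Keq expr → x = -2.28; check Q = 0.4307

[M]_eq = 3.038 M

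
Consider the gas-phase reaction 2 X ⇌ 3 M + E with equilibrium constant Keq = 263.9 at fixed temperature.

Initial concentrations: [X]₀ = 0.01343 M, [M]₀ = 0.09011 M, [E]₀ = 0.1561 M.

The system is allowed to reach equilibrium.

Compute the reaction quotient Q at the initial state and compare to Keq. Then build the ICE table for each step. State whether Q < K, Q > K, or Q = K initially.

Q₀ = 0.6332 vs Keq = 263.9 ⇒ Q<K, forward
Step 1:
                  X         M         E
  I         0.01343   0.09011    0.1561
  C        -0.01254   0.01881  0.006269
  E       8.9162e-04    0.1089    0.1624
  solve Keq expr → x = 0.006269; check Q = 263.9

Q₀ = 0.6332; Q < K (proceeds forward)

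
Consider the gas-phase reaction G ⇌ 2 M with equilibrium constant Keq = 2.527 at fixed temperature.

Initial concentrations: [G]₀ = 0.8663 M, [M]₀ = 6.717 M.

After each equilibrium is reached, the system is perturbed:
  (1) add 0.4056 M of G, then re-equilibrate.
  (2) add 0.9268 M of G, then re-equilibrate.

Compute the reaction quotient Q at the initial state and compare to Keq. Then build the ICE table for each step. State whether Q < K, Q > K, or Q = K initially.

Q₀ = 52.08; Q > K (proceeds reverse)

Q₀ = 52.08 vs Keq = 2.527 ⇒ Q>K, reverse
Step 1:
                    G           M
  Initial      0.8663       6.717
  Change         2.01      -4.021
  Equil         2.877       2.696
  solve Keq expr → x = -2.01; check Q = 2.527
Then add 0.4056 M of G.
Step 2:
                    G           M
  Initial       3.282       2.696
  Change     -0.07529      0.1506
  Equil         3.207       2.847
  solve Keq expr → x = 0.07529; check Q = 2.527
Then add 0.9268 M of G.
Step 3:
                    G           M
  Initial       4.134       2.847
  Change      -0.1609      0.3218
  Equil         3.973       3.169
  solve Keq expr → x = 0.1609; check Q = 2.527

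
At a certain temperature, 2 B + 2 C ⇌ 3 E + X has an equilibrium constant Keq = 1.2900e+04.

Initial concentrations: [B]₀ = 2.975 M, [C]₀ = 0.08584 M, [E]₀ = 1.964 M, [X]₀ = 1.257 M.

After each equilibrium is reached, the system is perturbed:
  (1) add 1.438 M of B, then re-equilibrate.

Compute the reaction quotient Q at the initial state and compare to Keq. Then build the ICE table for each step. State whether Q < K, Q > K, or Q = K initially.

Q₀ = 146; Q < K (proceeds forward)

Q₀ = 146 vs Keq = 1.2900e+04 ⇒ Q<K, forward
Step 1:
                  B         C         E         X
  init        2.975   0.08584     1.964     1.257
  Δ         -0.0755   -0.0755    0.1132   0.03775
  eq            2.9   0.01034     2.077     1.295
  solve Keq expr → x = 0.03775; check Q = 1.2900e+04
Then add 1.438 M of B.
Step 2:
                  B         C         E         X
  init        4.338   0.01034     2.077     1.295
  Δ       -0.003394 -0.003394  0.005091  0.001697
  eq          4.334   0.00695     2.082     1.296
  solve Keq expr → x = 0.001697; check Q = 1.2900e+04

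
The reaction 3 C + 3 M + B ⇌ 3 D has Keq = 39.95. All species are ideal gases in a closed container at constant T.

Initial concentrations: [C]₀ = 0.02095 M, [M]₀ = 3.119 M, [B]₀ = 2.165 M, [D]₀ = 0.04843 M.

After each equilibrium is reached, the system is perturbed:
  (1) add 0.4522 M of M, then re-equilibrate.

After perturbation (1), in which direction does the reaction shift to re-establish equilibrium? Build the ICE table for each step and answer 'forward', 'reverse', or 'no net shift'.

Direction: forward

Q₀ = 0.1881 vs Keq = 39.95 ⇒ Q<K, forward
Step 1:
                    C           M           B           D
  I           0.02095       3.119       2.165     0.04843
  C          -0.01623    -0.01623   -0.005411     0.01623
  E          0.004716       3.103        2.16     0.06466
  solve Keq expr → x = 0.005411; check Q = 39.95
Then add 0.4522 M of M.
Step 2:
                    C           M           B           D
  I          0.004716       3.555        2.16     0.06466
  C       -5.6330e-04 -5.6330e-04 -1.8777e-04  5.6330e-04
  E          0.004153       3.554       2.159     0.06523
  solve Keq expr → x = 1.8777e-04; check Q = 39.95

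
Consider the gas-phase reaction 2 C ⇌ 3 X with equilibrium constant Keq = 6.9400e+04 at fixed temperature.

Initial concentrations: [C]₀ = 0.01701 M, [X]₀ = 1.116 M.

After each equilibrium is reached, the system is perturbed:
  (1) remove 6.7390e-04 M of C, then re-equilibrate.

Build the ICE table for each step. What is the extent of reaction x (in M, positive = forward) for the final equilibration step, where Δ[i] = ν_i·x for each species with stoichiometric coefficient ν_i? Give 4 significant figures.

x = -3.3391e-04 M

Q₀ = 4804 vs Keq = 6.9400e+04 ⇒ Q<K, forward
Step 1:
                  C         X
  Initial   0.01701     1.116
  Change   -0.01242   0.01863
  Equil    0.004588     1.135
  solve Keq expr → x = 0.006211; check Q = 6.9400e+04
Then remove 6.7390e-04 M of C.
Step 2:
                  C         X
  Initial  0.003914     1.135
  Change  6.6783e-04 -0.001002
  Equil    0.004582     1.134
  solve Keq expr → x = -3.3391e-04; check Q = 6.9400e+04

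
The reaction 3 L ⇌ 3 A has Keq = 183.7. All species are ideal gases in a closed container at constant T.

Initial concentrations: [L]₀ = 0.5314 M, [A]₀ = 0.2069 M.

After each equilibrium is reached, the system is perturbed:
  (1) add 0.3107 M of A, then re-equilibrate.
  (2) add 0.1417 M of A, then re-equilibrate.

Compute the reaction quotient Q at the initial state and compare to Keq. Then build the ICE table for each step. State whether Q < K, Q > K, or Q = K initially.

Q₀ = 0.05902 vs Keq = 183.7 ⇒ Q<K, forward
Step 1:
                  L         A
  I          0.5314    0.2069
  C          -0.421     0.421
  E          0.1104    0.6279
  solve Keq expr → x = 0.1403; check Q = 183.7
Then add 0.3107 M of A.
Step 2:
                  L         A
  I          0.1104    0.9386
  C         0.04648  -0.04648
  E          0.1569    0.8921
  solve Keq expr → x = -0.01549; check Q = 183.7
Then add 0.1417 M of A.
Step 3:
                  L         A
  I          0.1569     1.034
  C          0.0212   -0.0212
  E          0.1781     1.013
  solve Keq expr → x = -0.007066; check Q = 183.7

Q₀ = 0.05902; Q < K (proceeds forward)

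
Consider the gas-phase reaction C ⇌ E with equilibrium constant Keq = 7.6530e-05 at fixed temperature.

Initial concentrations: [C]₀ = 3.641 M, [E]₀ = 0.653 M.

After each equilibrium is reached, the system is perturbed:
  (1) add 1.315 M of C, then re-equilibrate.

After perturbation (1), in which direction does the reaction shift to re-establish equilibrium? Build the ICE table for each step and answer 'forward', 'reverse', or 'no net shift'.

Direction: forward

Q₀ = 0.1793 vs Keq = 7.6530e-05 ⇒ Q>K, reverse
Step 1:
                  C         E
  init        3.641     0.653
  Δ          0.6527   -0.6527
  eq          4.294 3.2859e-04
  solve Keq expr → x = -0.6527; check Q = 7.6530e-05
Then add 1.315 M of C.
Step 2:
                  C         E
  init        5.609 3.2859e-04
  Δ       -1.0063e-04 1.0063e-04
  eq          5.609 4.2922e-04
  solve Keq expr → x = 1.0063e-04; check Q = 7.6530e-05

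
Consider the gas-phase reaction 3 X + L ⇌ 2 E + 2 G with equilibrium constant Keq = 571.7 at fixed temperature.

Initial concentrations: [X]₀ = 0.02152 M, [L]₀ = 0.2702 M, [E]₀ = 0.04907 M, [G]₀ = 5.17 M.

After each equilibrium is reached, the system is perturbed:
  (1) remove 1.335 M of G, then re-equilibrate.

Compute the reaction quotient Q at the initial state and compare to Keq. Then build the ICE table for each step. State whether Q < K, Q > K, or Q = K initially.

Q₀ = 2.3900e+04 vs Keq = 571.7 ⇒ Q>K, reverse
Step 1:
                   X          L          E          G
  init       0.02152     0.2702    0.04907       5.17
  Δ          0.03022    0.01007   -0.02014   -0.02014
  eq         0.05174     0.2803    0.02893       5.15
  solve Keq expr → x = -0.01007; check Q = 571.7
Then remove 1.335 M of G.
Step 2:
                   X          L          E          G
  init       0.05174     0.2803    0.02893      3.815
  Δ        -0.005647  -0.001882   0.003765   0.003765
  eq         0.04609     0.2784    0.03269      3.819
  solve Keq expr → x = 0.001882; check Q = 571.7

Q₀ = 2.3900e+04; Q > K (proceeds reverse)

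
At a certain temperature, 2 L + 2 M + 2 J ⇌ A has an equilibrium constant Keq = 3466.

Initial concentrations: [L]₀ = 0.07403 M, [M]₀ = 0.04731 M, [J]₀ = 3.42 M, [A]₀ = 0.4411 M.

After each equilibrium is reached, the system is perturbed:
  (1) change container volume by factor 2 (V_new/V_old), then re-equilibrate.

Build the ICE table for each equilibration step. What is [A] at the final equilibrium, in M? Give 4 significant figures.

Q₀ = 3074 vs Keq = 3466 ⇒ Q<K, forward
Step 1:
                  L         M         J         A
  I         0.07403   0.04731      3.42    0.4411
  C       -0.001663 -0.001663 -0.001663 8.3164e-04
  E         0.07237   0.04565     3.418    0.4419
  solve Keq expr → x = 8.3164e-04; check Q = 3466
Then change container volume by factor 2 (V_new/V_old).
Step 2:
                  L         M         J         A
  I         0.03618   0.02282     1.709     0.221
  C         0.03699   0.03699   0.03699   -0.0185
  E         0.07318   0.05982     1.746    0.2025
  solve Keq expr → x = -0.0185; check Q = 3466

[A]_eq = 0.2025 M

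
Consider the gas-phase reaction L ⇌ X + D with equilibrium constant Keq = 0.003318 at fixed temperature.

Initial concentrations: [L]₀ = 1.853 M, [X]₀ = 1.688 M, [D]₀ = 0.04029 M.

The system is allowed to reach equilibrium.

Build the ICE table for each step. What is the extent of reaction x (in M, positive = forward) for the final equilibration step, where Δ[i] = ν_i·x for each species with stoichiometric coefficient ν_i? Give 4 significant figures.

x = -0.03649 M

Q₀ = 0.0367 vs Keq = 0.003318 ⇒ Q>K, reverse
Step 1:
                   L          X          D
  Initial      1.853      1.688    0.04029
  Change     0.03649   -0.03649   -0.03649
  Equil        1.889      1.652   0.003796
  solve Keq expr → x = -0.03649; check Q = 0.003318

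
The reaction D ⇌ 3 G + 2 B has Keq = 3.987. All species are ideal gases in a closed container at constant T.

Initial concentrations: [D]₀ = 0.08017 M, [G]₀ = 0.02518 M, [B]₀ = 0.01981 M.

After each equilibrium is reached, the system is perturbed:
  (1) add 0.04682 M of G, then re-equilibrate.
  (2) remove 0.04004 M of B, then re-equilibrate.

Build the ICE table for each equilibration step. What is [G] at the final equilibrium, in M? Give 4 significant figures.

Q₀ = 7.8149e-08 vs Keq = 3.987 ⇒ Q<K, forward
Step 1:
                  D         G         B
  Initial   0.08017   0.02518   0.01981
  Change   -0.08002    0.2401      0.16
  Equil   1.5138e-04    0.2652    0.1798
  solve Keq expr → x = 0.08002; check Q = 3.987
Then add 0.04682 M of G.
Step 2:
                  D         G         B
  Initial 1.5138e-04    0.3121    0.1798
  Change  9.3966e-05 -2.8190e-04 -1.8793e-04
  Equil   2.4534e-04    0.3118    0.1797
  solve Keq expr → x = -9.3966e-05; check Q = 3.987
Then remove 0.04004 M of B.
Step 3:
                  D         G         B
  Initial 2.4534e-04    0.3118    0.1396
  Change  -9.6348e-05 2.8904e-04 1.9270e-04
  Equil   1.4899e-04    0.3121    0.1398
  solve Keq expr → x = 9.6348e-05; check Q = 3.987

[G]_eq = 0.3121 M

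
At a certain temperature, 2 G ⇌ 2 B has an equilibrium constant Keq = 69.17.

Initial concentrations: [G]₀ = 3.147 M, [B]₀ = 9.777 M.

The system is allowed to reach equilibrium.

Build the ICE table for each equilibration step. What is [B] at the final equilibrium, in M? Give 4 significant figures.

[B]_eq = 11.54 M

Q₀ = 9.652 vs Keq = 69.17 ⇒ Q<K, forward
Step 1:
                    G           B
  init          3.147       9.777
  Δ             -1.76        1.76
  eq            1.387       11.54
  solve Keq expr → x = 0.8799; check Q = 69.17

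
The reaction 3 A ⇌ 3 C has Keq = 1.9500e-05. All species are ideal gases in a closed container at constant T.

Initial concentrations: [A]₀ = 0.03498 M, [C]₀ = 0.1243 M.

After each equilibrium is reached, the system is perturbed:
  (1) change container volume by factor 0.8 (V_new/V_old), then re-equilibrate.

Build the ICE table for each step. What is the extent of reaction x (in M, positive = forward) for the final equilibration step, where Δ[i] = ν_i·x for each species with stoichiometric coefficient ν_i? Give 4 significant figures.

Q₀ = 44.87 vs Keq = 1.9500e-05 ⇒ Q>K, reverse
Step 1:
                  A         C
  I         0.03498    0.1243
  C          0.1201   -0.1201
  E          0.1551  0.004175
  solve Keq expr → x = -0.04004; check Q = 1.9500e-05
Then change container volume by factor 0.8 (V_new/V_old).
Step 2:
                  A         C
  I          0.1939  0.005219
  C               0         0
  E          0.1939  0.005219
  solve Keq expr → x = 0; check Q = 1.9500e-05

x = 0 M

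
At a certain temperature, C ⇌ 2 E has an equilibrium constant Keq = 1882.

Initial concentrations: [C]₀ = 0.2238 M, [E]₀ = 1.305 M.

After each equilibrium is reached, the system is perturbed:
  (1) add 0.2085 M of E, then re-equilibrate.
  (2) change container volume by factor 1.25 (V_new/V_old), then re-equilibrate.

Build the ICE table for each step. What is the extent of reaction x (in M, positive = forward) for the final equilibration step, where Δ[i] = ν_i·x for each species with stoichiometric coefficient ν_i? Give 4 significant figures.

Q₀ = 7.61 vs Keq = 1882 ⇒ Q<K, forward
Step 1:
                   C          E
  Initial     0.2238      1.305
  Change     -0.2222     0.4443
  Equil     0.001626      1.749
  solve Keq expr → x = 0.2222; check Q = 1882
Then add 0.2085 M of E.
Step 2:
                   C          E
  Initial   0.001626      1.958
  Change  4.0901e-04 -8.1801e-04
  Equil     0.002035      1.957
  solve Keq expr → x = -4.0901e-04; check Q = 1882
Then change container volume by factor 1.25 (V_new/V_old).
Step 3:
                   C          E
  Initial   0.001628      1.566
  Change  -3.2453e-04 6.4906e-04
  Equil     0.001304      1.566
  solve Keq expr → x = 3.2453e-04; check Q = 1882

x = 3.2453e-04 M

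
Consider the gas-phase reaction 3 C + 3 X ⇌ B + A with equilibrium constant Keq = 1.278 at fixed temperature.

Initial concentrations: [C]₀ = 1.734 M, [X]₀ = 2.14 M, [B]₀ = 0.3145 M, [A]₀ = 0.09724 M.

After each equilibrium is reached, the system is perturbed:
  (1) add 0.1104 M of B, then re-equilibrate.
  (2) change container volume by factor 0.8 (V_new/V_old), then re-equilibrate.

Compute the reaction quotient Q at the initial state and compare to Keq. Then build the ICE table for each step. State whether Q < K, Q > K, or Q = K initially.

Q₀ = 5.9852e-04; Q < K (proceeds forward)

Q₀ = 5.9852e-04 vs Keq = 1.278 ⇒ Q<K, forward
Step 1:
                   C          X          B          A
  Initial      1.734       2.14     0.3145    0.09724
  Change      -1.117     -1.117     0.3722     0.3722
  Equil       0.6174      1.023     0.6867     0.4694
  solve Keq expr → x = 0.3722; check Q = 1.278
Then add 0.1104 M of B.
Step 2:
                   C          X          B          A
  Initial     0.6174      1.023     0.7971     0.4694
  Change     0.01687    0.01687  -0.005624  -0.005624
  Equil       0.6343       1.04     0.7915     0.4638
  solve Keq expr → x = -0.005624; check Q = 1.278
Then change container volume by factor 0.8 (V_new/V_old).
Step 3:
                   C          X          B          A
  Initial     0.7928        1.3     0.9893     0.5798
  Change     -0.1204    -0.1204    0.04014    0.04014
  Equil       0.6724       1.18      1.029     0.6199
  solve Keq expr → x = 0.04014; check Q = 1.278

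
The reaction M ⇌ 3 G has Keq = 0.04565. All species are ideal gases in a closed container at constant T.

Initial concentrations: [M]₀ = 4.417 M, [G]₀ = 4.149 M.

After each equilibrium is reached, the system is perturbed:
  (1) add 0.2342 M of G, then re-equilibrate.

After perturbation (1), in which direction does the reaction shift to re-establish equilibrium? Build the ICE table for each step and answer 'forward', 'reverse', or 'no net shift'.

Q₀ = 16.17 vs Keq = 0.04565 ⇒ Q>K, reverse
Step 1:
                   M          G
  init         4.417      4.149
  Δ            1.172     -3.515
  eq           5.589     0.6342
  solve Keq expr → x = -1.172; check Q = 0.04565
Then add 0.2342 M of G.
Step 2:
                   M          G
  init         5.589     0.8684
  Δ           0.0771    -0.2313
  eq           5.666     0.6371
  solve Keq expr → x = -0.0771; check Q = 0.04565

Direction: reverse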